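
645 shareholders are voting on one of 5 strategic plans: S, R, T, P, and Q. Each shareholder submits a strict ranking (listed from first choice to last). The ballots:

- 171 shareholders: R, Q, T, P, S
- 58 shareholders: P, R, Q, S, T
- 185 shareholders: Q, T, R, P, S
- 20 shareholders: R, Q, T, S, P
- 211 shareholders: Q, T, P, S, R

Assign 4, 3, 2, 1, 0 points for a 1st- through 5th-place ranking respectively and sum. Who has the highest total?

S: 171·0 + 58·1 + 185·0 + 20·1 + 211·1 = 289
R: 171·4 + 58·3 + 185·2 + 20·4 + 211·0 = 1308
T: 171·2 + 58·0 + 185·3 + 20·2 + 211·3 = 1570
P: 171·1 + 58·4 + 185·1 + 20·0 + 211·2 = 1010
Q: 171·3 + 58·2 + 185·4 + 20·3 + 211·4 = 2273
Q has the highest Borda score (2273).

Q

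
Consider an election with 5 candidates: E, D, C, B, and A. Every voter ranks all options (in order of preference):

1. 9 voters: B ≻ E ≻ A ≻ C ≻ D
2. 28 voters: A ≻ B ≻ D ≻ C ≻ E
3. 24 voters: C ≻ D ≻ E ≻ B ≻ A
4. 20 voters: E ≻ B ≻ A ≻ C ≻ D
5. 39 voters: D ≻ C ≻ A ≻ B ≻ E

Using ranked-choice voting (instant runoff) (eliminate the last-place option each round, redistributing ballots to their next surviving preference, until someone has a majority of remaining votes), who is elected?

Round 1: E 20, D 39, C 24, B 9, A 28. Eliminate B.
Round 2: E 29, D 39, C 24, A 28. Eliminate C.
Round 3: E 29, D 63, A 28. D has a majority.

D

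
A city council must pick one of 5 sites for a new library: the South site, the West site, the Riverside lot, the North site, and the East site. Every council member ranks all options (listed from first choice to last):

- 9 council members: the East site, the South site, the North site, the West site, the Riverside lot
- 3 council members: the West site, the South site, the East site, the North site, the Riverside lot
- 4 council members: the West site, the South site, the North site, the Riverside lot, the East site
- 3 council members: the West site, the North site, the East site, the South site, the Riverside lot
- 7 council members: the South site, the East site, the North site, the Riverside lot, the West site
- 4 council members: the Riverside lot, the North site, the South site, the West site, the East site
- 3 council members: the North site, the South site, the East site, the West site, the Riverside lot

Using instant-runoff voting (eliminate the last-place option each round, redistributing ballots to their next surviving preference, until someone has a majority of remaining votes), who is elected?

the South site

Round 1: the South site 7, the West site 10, the Riverside lot 4, the North site 3, the East site 9. Eliminate the North site.
Round 2: the South site 10, the West site 10, the Riverside lot 4, the East site 9. Eliminate the Riverside lot.
Round 3: the South site 14, the West site 10, the East site 9. Eliminate the East site.
Round 4: the South site 23, the West site 10. The South site has a majority.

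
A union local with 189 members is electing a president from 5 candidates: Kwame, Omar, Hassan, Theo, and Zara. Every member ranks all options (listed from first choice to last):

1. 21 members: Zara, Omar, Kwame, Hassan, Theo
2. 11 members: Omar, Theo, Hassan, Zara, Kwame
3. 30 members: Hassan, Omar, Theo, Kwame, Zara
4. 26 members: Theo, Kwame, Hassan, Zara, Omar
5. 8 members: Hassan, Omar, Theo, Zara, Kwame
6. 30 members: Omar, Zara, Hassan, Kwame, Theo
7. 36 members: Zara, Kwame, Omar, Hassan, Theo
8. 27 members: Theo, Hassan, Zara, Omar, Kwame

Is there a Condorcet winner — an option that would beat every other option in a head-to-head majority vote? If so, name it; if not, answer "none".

none

Checking pairwise contests:
Omar beats Kwame 127–62.
Zara beats Omar 110–79.
Omar beats Hassan 98–91.
Omar beats Theo 136–53.
Hassan beats Zara 102–87.
Every option loses at least one head-to-head, so there is no Condorcet winner.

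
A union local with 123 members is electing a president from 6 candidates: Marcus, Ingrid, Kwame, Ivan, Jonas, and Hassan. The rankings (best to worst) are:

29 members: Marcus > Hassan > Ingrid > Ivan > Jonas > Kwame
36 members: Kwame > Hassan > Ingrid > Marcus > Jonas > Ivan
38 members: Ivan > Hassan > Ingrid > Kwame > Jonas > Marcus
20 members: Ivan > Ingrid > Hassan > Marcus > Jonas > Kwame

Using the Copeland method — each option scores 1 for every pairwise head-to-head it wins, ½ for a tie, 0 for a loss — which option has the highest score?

Hassan

Marcus: beats Ivan and Jonas; loses to Ingrid, Kwame, and Hassan → score 2.
Ingrid: beats Marcus, Kwame, Ivan, and Jonas; loses to Hassan → score 4.
Kwame: beats Marcus and Jonas; loses to Ingrid, Ivan, and Hassan → score 2.
Ivan: beats Kwame and Jonas; loses to Marcus, Ingrid, and Hassan → score 2.
Jonas: loses to Marcus, Ingrid, Kwame, Ivan, and Hassan → score 0.
Hassan: beats Marcus, Ingrid, Kwame, Ivan, and Jonas → score 5.
Hassan has the best pairwise record.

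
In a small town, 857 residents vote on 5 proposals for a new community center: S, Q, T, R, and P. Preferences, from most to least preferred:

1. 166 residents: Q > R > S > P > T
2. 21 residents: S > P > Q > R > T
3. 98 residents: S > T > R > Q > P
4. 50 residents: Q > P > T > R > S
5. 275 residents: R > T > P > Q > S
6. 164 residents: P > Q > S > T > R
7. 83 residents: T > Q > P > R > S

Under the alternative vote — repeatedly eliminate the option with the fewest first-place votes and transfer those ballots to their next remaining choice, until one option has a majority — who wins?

Q

Round 1: S 119, Q 216, T 83, R 275, P 164. Eliminate T.
Round 2: S 119, Q 299, R 275, P 164. Eliminate S.
Round 3: Q 299, R 373, P 185. Eliminate P.
Round 4: Q 484, R 373. Q has a majority.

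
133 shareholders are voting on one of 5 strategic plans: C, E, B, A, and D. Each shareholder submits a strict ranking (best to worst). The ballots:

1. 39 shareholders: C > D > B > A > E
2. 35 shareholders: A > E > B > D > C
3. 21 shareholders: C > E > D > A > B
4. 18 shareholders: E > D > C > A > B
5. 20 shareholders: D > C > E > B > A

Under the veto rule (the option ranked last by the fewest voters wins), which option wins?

Last-place votes: C 35, E 39, B 39, A 20, D 0.
D is ranked last by the fewest voters, so D wins.

D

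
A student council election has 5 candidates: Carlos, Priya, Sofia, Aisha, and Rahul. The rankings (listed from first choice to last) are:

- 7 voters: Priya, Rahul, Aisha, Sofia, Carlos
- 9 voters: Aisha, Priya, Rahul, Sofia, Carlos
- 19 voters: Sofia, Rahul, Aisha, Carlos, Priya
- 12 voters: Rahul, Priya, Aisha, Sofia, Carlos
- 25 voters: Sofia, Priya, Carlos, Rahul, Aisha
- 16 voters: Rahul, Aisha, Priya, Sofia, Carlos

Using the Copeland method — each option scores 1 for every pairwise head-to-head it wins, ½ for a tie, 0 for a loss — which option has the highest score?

Rahul

Carlos: loses to Priya, Sofia, Aisha, and Rahul → score 0.
Priya: beats Carlos; ties Sofia and Aisha; loses to Rahul → score 2.
Sofia: beats Carlos; ties Priya, Aisha, and Rahul → score 2.5.
Aisha: beats Carlos; ties Priya and Sofia; loses to Rahul → score 2.
Rahul: beats Carlos, Priya, and Aisha; ties Sofia → score 3.5.
Rahul has the best pairwise record.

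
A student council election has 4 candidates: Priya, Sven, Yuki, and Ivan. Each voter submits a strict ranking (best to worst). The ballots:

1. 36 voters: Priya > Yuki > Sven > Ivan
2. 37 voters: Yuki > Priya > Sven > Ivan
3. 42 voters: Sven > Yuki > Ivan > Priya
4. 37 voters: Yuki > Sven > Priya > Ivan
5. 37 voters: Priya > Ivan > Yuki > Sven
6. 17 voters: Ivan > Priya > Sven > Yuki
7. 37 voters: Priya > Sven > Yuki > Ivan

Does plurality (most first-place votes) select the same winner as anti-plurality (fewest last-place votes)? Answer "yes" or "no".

Plurality — first-place votes: Priya 110, Sven 42, Yuki 74, Ivan 17. Winner: Priya.
Anti-plurality — last-place votes: Priya 42, Sven 37, Yuki 17, Ivan 147. Winner: Yuki.
The two methods disagree.

no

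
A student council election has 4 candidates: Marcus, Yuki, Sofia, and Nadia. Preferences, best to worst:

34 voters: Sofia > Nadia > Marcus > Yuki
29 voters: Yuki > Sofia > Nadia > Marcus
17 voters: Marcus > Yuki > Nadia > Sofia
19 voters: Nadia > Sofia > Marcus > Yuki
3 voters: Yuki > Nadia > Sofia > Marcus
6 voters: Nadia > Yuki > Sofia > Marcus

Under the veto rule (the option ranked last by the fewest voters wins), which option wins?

Nadia

Last-place votes: Marcus 38, Yuki 53, Sofia 17, Nadia 0.
Nadia is ranked last by the fewest voters, so Nadia wins.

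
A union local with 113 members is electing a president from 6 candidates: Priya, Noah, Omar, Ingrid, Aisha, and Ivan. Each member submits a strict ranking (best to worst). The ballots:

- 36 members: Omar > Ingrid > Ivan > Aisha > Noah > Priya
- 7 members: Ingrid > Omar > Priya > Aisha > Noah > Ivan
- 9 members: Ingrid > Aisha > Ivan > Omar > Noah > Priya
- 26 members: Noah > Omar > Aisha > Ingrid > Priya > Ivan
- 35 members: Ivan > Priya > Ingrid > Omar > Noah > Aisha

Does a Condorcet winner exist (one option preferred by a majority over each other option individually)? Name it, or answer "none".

Omar vs Priya: 78–35 for Omar.
Omar vs Noah: 87–26 for Omar.
Omar vs Ingrid: 62–51 for Omar.
Omar vs Aisha: 104–9 for Omar.
Omar vs Ivan: 69–44 for Omar.
Omar beats every other option head-to-head.

Omar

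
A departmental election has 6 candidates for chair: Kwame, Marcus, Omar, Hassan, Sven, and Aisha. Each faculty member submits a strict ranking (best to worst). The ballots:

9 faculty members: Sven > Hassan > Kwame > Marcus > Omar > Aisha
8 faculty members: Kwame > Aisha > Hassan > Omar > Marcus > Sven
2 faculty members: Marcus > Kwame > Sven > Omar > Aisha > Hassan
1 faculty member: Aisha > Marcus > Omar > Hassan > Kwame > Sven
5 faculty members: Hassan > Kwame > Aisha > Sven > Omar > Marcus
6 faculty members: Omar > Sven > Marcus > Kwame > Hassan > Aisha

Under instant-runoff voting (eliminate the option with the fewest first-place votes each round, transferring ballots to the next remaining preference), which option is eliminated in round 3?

Round 1: Kwame 8, Marcus 2, Omar 6, Hassan 5, Sven 9, Aisha 1. Eliminate Aisha.
Round 2: Kwame 8, Marcus 3, Omar 6, Hassan 5, Sven 9. Eliminate Marcus.
Round 3: Kwame 10, Omar 7, Hassan 5, Sven 9. Eliminate Hassan.

Hassan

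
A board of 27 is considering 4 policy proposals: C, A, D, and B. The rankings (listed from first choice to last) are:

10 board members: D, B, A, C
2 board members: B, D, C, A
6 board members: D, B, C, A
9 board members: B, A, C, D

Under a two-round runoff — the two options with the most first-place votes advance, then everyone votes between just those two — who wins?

D

Round 1 first-place votes: C 0, A 0, D 16, B 11.
D and B advance.
Runoff: D is preferred to B by 16 voters; B by 11.
D wins the runoff.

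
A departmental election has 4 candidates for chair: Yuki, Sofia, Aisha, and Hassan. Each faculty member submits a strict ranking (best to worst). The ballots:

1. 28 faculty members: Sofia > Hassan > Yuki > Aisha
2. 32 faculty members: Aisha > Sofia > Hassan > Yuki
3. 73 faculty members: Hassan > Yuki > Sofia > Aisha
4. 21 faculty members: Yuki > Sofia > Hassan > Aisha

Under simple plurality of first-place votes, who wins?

Hassan

First-place votes: Yuki 21, Sofia 28, Aisha 32, Hassan 73.
Hassan has the most first-place votes.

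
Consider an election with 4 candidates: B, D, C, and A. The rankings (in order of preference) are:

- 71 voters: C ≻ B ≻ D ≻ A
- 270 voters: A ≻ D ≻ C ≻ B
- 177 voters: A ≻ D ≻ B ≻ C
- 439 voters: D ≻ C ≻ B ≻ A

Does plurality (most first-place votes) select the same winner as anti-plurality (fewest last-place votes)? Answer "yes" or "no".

no

Plurality — first-place votes: B 0, D 439, C 71, A 447. Winner: A.
Anti-plurality — last-place votes: B 270, D 0, C 177, A 510. Winner: D.
The two methods disagree.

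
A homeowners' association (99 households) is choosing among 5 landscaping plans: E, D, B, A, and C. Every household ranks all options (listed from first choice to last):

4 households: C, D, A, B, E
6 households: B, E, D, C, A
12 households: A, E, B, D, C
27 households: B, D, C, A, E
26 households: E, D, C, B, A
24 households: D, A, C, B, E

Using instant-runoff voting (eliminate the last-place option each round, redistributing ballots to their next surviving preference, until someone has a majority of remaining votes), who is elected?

B

Round 1: E 26, D 24, B 33, A 12, C 4. Eliminate C.
Round 2: E 26, D 28, B 33, A 12. Eliminate A.
Round 3: E 38, D 28, B 33. Eliminate D.
Round 4: E 38, B 61. B has a majority.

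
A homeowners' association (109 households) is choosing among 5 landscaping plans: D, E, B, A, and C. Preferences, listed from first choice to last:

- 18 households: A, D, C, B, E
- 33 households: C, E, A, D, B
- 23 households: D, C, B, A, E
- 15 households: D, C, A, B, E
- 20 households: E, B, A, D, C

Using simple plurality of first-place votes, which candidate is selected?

D

First-place votes: D 38, E 20, B 0, A 18, C 33.
D has the most first-place votes.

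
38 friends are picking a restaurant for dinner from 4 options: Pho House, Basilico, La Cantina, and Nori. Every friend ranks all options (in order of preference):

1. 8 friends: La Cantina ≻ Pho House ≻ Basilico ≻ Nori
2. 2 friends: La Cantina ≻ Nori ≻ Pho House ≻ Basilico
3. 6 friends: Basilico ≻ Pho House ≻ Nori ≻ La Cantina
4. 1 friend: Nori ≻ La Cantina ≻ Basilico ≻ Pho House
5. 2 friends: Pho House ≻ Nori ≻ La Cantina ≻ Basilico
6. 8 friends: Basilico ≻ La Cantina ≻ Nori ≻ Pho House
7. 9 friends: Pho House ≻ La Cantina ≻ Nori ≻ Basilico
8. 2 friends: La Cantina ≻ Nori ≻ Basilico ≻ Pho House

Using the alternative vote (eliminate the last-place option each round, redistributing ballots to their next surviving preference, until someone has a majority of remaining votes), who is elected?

Round 1: Pho House 11, Basilico 14, La Cantina 12, Nori 1. Eliminate Nori.
Round 2: Pho House 11, Basilico 14, La Cantina 13. Eliminate Pho House.
Round 3: Basilico 14, La Cantina 24. La Cantina has a majority.

La Cantina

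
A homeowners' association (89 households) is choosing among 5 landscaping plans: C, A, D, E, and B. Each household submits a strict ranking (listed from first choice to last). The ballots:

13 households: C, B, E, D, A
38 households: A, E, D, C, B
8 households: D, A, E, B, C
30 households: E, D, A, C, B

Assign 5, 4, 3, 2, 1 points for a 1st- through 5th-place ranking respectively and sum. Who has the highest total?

C: 13·5 + 38·2 + 8·1 + 30·2 = 209
A: 13·1 + 38·5 + 8·4 + 30·3 = 325
D: 13·2 + 38·3 + 8·5 + 30·4 = 300
E: 13·3 + 38·4 + 8·3 + 30·5 = 365
B: 13·4 + 38·1 + 8·2 + 30·1 = 136
E has the highest Borda score (365).

E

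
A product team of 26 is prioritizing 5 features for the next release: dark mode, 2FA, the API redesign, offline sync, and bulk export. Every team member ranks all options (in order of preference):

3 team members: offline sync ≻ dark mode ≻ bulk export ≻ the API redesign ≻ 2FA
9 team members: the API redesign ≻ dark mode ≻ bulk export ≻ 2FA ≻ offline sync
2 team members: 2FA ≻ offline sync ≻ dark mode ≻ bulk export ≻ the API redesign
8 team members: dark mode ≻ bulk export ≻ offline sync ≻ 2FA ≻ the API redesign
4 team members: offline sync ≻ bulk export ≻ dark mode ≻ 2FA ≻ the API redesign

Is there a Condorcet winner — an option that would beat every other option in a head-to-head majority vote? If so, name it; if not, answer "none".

dark mode

dark mode vs 2FA: 24–2 for dark mode.
dark mode vs the API redesign: 17–9 for dark mode.
dark mode vs offline sync: 17–9 for dark mode.
dark mode vs bulk export: 22–4 for dark mode.
dark mode beats every other option head-to-head.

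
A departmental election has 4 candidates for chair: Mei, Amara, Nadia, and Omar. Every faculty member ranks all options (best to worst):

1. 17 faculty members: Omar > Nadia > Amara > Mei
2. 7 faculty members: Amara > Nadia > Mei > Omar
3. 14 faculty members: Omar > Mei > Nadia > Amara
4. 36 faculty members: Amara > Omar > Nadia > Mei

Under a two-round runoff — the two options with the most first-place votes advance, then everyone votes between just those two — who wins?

Round 1 first-place votes: Mei 0, Amara 43, Nadia 0, Omar 31.
Amara and Omar advance.
Runoff: Amara is preferred to Omar by 43 voters; Omar by 31.
Amara wins the runoff.

Amara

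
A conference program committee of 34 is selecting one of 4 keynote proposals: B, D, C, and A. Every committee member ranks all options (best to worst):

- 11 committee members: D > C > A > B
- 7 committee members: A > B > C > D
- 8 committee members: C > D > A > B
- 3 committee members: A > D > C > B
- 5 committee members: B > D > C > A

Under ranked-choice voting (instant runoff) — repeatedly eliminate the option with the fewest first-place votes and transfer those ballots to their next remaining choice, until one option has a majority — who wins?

Round 1: B 5, D 11, C 8, A 10. Eliminate B.
Round 2: D 16, C 8, A 10. Eliminate C.
Round 3: D 24, A 10. D has a majority.

D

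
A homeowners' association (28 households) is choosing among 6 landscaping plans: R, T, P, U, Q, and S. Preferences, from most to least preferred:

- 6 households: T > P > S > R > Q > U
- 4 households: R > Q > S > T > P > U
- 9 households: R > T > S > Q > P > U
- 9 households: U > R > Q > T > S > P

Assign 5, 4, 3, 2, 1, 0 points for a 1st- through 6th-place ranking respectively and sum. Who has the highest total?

R

R: 6·2 + 4·5 + 9·5 + 9·4 = 113
T: 6·5 + 4·2 + 9·4 + 9·2 = 92
P: 6·4 + 4·1 + 9·1 + 9·0 = 37
U: 6·0 + 4·0 + 9·0 + 9·5 = 45
Q: 6·1 + 4·4 + 9·2 + 9·3 = 67
S: 6·3 + 4·3 + 9·3 + 9·1 = 66
R has the highest Borda score (113).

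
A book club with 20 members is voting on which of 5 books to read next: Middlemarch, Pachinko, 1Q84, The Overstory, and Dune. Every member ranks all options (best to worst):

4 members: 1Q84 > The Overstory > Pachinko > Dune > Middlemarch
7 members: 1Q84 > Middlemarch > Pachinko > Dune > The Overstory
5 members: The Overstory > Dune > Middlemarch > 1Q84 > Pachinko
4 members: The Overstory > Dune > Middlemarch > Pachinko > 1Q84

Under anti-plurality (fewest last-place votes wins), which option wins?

Dune

Last-place votes: Middlemarch 4, Pachinko 5, 1Q84 4, The Overstory 7, Dune 0.
Dune is ranked last by the fewest voters, so Dune wins.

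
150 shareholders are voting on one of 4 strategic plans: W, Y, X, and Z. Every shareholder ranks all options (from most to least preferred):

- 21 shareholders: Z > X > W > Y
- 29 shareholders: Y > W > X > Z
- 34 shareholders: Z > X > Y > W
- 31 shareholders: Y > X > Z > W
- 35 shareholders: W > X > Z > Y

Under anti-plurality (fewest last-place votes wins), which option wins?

X

Last-place votes: W 65, Y 56, X 0, Z 29.
X is ranked last by the fewest voters, so X wins.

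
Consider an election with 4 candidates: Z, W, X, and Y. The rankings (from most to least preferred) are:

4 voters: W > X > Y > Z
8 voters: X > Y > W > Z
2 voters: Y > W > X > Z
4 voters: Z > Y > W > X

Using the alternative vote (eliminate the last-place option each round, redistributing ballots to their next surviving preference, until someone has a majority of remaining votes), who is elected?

Round 1: Z 4, W 4, X 8, Y 2. Eliminate Y.
Round 2: Z 4, W 6, X 8. Eliminate Z.
Round 3: W 10, X 8. W has a majority.

W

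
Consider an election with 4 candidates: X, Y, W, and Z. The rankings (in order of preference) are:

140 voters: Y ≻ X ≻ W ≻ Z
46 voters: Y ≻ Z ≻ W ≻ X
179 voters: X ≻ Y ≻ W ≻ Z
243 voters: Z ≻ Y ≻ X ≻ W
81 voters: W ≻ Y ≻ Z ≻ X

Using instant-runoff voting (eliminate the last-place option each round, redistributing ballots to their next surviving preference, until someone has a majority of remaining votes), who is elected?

Y

Round 1: X 179, Y 186, W 81, Z 243. Eliminate W.
Round 2: X 179, Y 267, Z 243. Eliminate X.
Round 3: Y 446, Z 243. Y has a majority.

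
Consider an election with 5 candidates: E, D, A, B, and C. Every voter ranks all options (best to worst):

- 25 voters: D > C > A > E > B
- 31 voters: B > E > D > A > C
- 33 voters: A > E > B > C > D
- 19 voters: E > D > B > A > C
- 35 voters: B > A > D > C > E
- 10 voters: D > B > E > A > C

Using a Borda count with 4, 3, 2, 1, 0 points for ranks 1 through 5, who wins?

B

E: 25·1 + 31·3 + 33·3 + 19·4 + 35·0 + 10·2 = 313
D: 25·4 + 31·2 + 33·0 + 19·3 + 35·2 + 10·4 = 329
A: 25·2 + 31·1 + 33·4 + 19·1 + 35·3 + 10·1 = 347
B: 25·0 + 31·4 + 33·2 + 19·2 + 35·4 + 10·3 = 398
C: 25·3 + 31·0 + 33·1 + 19·0 + 35·1 + 10·0 = 143
B has the highest Borda score (398).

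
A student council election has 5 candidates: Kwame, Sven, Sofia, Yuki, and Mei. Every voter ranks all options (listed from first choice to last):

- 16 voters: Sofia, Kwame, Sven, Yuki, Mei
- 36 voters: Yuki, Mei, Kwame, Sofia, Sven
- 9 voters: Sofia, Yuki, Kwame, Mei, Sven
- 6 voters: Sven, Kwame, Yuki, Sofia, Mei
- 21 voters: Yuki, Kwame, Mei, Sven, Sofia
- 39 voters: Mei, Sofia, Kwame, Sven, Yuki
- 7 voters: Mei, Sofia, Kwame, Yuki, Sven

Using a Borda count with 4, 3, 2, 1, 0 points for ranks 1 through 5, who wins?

Mei

Kwame: 16·3 + 36·2 + 9·2 + 6·3 + 21·3 + 39·2 + 7·2 = 311
Sven: 16·2 + 36·0 + 9·0 + 6·4 + 21·1 + 39·1 + 7·0 = 116
Sofia: 16·4 + 36·1 + 9·4 + 6·1 + 21·0 + 39·3 + 7·3 = 280
Yuki: 16·1 + 36·4 + 9·3 + 6·2 + 21·4 + 39·0 + 7·1 = 290
Mei: 16·0 + 36·3 + 9·1 + 6·0 + 21·2 + 39·4 + 7·4 = 343
Mei has the highest Borda score (343).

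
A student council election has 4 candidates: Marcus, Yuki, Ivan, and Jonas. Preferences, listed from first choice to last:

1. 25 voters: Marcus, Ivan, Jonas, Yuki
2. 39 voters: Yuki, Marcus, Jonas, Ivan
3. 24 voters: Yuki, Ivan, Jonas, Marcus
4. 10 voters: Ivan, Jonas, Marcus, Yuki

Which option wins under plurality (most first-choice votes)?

Yuki

First-place votes: Marcus 25, Yuki 63, Ivan 10, Jonas 0.
Yuki has the most first-place votes.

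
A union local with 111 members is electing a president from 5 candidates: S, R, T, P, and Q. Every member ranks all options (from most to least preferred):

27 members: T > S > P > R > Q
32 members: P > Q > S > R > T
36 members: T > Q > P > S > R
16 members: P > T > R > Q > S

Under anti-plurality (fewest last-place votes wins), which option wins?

P

Last-place votes: S 16, R 36, T 32, P 0, Q 27.
P is ranked last by the fewest voters, so P wins.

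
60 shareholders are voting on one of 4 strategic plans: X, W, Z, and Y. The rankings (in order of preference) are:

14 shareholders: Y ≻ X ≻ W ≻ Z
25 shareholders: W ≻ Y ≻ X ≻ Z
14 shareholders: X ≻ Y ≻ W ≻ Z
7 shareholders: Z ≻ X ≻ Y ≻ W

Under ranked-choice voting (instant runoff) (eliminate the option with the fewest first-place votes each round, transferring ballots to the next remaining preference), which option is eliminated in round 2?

Y

Round 1: X 14, W 25, Z 7, Y 14. Eliminate Z.
Round 2: X 21, W 25, Y 14. Eliminate Y.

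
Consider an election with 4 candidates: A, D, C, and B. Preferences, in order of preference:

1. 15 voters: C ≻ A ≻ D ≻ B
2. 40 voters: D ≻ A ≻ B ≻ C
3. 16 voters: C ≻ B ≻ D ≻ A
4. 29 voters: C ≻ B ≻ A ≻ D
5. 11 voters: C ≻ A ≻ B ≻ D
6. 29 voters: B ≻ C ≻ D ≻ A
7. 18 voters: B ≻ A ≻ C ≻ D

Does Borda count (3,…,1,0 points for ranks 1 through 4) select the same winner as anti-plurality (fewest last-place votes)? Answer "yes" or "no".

no

Borda — scores: A 197, D 180, C 289, B 282. Winner: C.
Anti-plurality — last-place votes: A 45, D 58, C 40, B 15. Winner: B.
The two methods disagree.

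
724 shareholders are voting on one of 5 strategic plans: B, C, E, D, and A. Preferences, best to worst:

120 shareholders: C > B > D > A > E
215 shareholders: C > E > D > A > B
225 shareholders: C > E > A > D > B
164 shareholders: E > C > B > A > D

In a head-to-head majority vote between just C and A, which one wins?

C

Voters preferring C to A: 724; preferring A to C: 0.
C wins the head-to-head.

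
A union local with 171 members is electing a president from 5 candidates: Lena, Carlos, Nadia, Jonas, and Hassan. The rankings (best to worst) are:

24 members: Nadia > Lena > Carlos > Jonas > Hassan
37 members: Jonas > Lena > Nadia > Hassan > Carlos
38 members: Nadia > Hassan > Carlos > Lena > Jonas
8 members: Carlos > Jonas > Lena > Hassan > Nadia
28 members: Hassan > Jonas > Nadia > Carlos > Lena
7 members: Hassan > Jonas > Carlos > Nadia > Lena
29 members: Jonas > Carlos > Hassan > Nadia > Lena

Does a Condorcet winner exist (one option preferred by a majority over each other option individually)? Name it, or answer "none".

Jonas vs Lena: 109–62 for Jonas.
Jonas vs Carlos: 101–70 for Jonas.
Jonas vs Nadia: 109–62 for Jonas.
Jonas vs Hassan: 98–73 for Jonas.
Jonas beats every other option head-to-head.

Jonas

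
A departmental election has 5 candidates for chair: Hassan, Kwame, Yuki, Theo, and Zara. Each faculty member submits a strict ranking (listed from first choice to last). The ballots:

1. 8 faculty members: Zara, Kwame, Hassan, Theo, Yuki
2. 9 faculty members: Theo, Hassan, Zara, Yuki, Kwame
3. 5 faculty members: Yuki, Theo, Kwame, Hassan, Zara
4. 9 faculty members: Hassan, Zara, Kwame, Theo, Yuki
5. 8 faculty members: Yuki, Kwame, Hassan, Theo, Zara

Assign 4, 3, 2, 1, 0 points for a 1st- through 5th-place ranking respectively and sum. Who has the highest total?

Hassan: 8·2 + 9·3 + 5·1 + 9·4 + 8·2 = 100
Kwame: 8·3 + 9·0 + 5·2 + 9·2 + 8·3 = 76
Yuki: 8·0 + 9·1 + 5·4 + 9·0 + 8·4 = 61
Theo: 8·1 + 9·4 + 5·3 + 9·1 + 8·1 = 76
Zara: 8·4 + 9·2 + 5·0 + 9·3 + 8·0 = 77
Hassan has the highest Borda score (100).

Hassan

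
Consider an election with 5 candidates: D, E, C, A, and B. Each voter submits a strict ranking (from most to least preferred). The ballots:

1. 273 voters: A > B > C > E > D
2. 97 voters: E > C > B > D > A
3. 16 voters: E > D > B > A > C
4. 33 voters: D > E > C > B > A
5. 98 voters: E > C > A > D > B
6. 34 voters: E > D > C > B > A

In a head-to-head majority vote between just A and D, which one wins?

Voters preferring A to D: 371; preferring D to A: 180.
A wins the head-to-head.

A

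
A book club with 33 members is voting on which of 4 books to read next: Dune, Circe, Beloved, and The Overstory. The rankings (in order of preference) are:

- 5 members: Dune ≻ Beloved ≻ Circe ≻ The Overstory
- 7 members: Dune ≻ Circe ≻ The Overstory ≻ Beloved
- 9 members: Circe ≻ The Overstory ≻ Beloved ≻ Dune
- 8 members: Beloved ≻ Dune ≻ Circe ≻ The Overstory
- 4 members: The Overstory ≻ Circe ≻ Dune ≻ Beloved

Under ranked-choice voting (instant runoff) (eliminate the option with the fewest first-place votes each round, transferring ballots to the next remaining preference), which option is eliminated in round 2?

Beloved

Round 1: Dune 12, Circe 9, Beloved 8, The Overstory 4. Eliminate The Overstory.
Round 2: Dune 12, Circe 13, Beloved 8. Eliminate Beloved.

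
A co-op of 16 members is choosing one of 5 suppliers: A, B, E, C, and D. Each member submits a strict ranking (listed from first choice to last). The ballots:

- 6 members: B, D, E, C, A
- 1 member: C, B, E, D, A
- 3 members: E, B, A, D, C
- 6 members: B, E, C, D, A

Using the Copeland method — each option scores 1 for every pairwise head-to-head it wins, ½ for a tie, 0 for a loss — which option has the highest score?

A: loses to B, E, C, and D → score 0.
B: beats A, E, C, and D → score 4.
E: beats A, C, and D; loses to B → score 3.
C: beats A; loses to B, E, and D → score 1.
D: beats A and C; loses to B and E → score 2.
B has the best pairwise record.

B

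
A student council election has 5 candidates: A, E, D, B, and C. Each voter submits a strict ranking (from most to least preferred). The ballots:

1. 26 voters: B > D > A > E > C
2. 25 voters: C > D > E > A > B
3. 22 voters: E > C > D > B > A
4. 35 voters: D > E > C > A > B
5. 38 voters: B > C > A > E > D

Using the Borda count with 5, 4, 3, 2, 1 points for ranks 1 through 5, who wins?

A: 26·3 + 25·2 + 22·1 + 35·2 + 38·3 = 334
E: 26·2 + 25·3 + 22·5 + 35·4 + 38·2 = 453
D: 26·4 + 25·4 + 22·3 + 35·5 + 38·1 = 483
B: 26·5 + 25·1 + 22·2 + 35·1 + 38·5 = 424
C: 26·1 + 25·5 + 22·4 + 35·3 + 38·4 = 496
C has the highest Borda score (496).

C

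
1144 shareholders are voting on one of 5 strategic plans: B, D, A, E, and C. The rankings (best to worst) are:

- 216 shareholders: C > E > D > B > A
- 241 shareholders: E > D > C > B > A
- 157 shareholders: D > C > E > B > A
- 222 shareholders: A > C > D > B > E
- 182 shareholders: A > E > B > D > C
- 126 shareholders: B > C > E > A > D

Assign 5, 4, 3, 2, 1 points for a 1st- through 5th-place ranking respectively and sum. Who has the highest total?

B: 216·2 + 241·2 + 157·2 + 222·2 + 182·3 + 126·5 = 2848
D: 216·3 + 241·4 + 157·5 + 222·3 + 182·2 + 126·1 = 3553
A: 216·1 + 241·1 + 157·1 + 222·5 + 182·5 + 126·2 = 2886
E: 216·4 + 241·5 + 157·3 + 222·1 + 182·4 + 126·3 = 3868
C: 216·5 + 241·3 + 157·4 + 222·4 + 182·1 + 126·4 = 4005
C has the highest Borda score (4005).

C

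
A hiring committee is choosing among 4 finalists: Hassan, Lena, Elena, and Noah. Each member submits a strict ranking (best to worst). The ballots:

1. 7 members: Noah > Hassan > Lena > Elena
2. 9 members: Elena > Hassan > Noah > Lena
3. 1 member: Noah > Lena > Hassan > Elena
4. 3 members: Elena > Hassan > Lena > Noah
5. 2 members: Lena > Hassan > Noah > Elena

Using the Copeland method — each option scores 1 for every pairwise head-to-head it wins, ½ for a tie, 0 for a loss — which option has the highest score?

Hassan: beats Lena and Noah; loses to Elena → score 2.
Lena: loses to Hassan, Elena, and Noah → score 0.
Elena: beats Hassan, Lena, and Noah → score 3.
Noah: beats Lena; loses to Hassan and Elena → score 1.
Elena has the best pairwise record.

Elena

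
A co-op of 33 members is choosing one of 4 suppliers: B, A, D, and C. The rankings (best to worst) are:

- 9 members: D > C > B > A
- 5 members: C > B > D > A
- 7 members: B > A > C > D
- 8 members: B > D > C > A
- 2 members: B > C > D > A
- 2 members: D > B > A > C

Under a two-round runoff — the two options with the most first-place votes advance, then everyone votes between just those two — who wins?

Round 1 first-place votes: B 17, A 0, D 11, C 5.
B and D advance.
Runoff: B is preferred to D by 22 voters; D by 11.
B wins the runoff.

B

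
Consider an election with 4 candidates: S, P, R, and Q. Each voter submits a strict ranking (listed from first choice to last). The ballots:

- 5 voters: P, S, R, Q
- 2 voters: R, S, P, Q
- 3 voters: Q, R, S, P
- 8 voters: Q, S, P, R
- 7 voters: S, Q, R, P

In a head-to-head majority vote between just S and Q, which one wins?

Voters preferring S to Q: 14; preferring Q to S: 11.
S wins the head-to-head.

S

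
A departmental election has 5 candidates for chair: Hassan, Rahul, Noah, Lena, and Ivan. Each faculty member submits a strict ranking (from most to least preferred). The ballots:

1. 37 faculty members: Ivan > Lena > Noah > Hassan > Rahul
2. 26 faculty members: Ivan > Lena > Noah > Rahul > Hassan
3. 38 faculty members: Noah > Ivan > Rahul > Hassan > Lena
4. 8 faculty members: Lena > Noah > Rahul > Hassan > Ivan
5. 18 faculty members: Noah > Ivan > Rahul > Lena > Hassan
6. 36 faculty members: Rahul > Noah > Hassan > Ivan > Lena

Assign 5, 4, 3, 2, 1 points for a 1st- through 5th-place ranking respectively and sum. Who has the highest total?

Hassan: 37·2 + 26·1 + 38·2 + 8·2 + 18·1 + 36·3 = 318
Rahul: 37·1 + 26·2 + 38·3 + 8·3 + 18·3 + 36·5 = 461
Noah: 37·3 + 26·3 + 38·5 + 8·4 + 18·5 + 36·4 = 645
Lena: 37·4 + 26·4 + 38·1 + 8·5 + 18·2 + 36·1 = 402
Ivan: 37·5 + 26·5 + 38·4 + 8·1 + 18·4 + 36·2 = 619
Noah has the highest Borda score (645).

Noah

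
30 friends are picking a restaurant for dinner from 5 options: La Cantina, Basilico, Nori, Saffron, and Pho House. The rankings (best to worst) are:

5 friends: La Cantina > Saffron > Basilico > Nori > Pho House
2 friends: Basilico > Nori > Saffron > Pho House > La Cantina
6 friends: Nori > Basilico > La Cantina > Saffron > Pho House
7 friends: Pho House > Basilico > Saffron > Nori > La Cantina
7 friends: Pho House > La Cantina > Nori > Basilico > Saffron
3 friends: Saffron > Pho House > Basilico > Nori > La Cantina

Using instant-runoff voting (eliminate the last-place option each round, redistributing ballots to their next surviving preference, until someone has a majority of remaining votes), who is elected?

Pho House

Round 1: La Cantina 5, Basilico 2, Nori 6, Saffron 3, Pho House 14. Eliminate Basilico.
Round 2: La Cantina 5, Nori 8, Saffron 3, Pho House 14. Eliminate Saffron.
Round 3: La Cantina 5, Nori 8, Pho House 17. Pho House has a majority.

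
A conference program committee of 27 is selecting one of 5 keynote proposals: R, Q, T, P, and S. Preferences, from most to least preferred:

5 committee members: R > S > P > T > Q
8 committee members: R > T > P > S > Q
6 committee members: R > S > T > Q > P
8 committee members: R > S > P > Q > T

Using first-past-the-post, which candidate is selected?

First-place votes: R 27, Q 0, T 0, P 0, S 0.
R has the most first-place votes.

R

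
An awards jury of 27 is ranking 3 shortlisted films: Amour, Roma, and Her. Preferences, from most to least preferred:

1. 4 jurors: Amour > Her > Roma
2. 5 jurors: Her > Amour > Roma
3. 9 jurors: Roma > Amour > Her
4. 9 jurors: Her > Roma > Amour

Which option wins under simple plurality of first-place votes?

Her

First-place votes: Amour 4, Roma 9, Her 14.
Her has the most first-place votes.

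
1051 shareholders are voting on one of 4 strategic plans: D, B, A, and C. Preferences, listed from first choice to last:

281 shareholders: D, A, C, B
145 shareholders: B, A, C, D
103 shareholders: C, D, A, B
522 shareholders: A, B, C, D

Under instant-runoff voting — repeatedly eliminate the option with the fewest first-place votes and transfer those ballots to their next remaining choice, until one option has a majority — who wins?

A

Round 1: D 281, B 145, A 522, C 103. Eliminate C.
Round 2: D 384, B 145, A 522. Eliminate B.
Round 3: D 384, A 667. A has a majority.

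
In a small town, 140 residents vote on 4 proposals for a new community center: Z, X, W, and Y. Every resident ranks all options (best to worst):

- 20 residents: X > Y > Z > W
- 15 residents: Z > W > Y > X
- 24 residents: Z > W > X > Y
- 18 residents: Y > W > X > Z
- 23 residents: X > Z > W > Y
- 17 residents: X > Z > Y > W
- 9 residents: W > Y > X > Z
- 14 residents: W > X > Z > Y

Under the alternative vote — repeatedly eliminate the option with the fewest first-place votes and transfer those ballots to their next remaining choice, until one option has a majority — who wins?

W

Round 1: Z 39, X 60, W 23, Y 18. Eliminate Y.
Round 2: Z 39, X 60, W 41. Eliminate Z.
Round 3: X 60, W 80. W has a majority.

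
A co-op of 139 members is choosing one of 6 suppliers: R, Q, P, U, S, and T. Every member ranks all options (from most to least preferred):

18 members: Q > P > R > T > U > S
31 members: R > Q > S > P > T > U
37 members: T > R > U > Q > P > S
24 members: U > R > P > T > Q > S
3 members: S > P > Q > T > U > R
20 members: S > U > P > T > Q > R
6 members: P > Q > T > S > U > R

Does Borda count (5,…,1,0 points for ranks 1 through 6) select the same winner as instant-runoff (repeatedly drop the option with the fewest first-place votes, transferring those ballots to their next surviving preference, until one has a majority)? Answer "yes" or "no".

Borda — scores: R 453, Q 365, P 345, U 338, S 220, T 364. Winner: R.
Instant-runoff — R1 R 31, Q 18, P 6, U 24, S 23, T 37 (P out); R2 R 31, Q 24, U 24, S 23, T 37 (S out); R3 R 31, Q 27, U 44, T 37 (Q out); R4 R 49, U 44, T 46 (U out); R5 R 73, T 66 (R winner). Winner: R.
The two methods agree.

yes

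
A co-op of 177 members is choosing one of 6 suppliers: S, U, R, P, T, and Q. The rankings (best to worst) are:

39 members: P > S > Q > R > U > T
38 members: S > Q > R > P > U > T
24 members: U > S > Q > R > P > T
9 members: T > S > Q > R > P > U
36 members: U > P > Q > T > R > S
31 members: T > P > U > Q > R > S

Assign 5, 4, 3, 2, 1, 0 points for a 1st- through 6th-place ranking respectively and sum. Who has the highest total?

P

S: 39·4 + 38·5 + 24·4 + 9·4 + 36·0 + 31·0 = 478
U: 39·1 + 38·1 + 24·5 + 9·0 + 36·5 + 31·3 = 470
R: 39·2 + 38·3 + 24·2 + 9·2 + 36·1 + 31·1 = 325
P: 39·5 + 38·2 + 24·1 + 9·1 + 36·4 + 31·4 = 572
T: 39·0 + 38·0 + 24·0 + 9·5 + 36·2 + 31·5 = 272
Q: 39·3 + 38·4 + 24·3 + 9·3 + 36·3 + 31·2 = 538
P has the highest Borda score (572).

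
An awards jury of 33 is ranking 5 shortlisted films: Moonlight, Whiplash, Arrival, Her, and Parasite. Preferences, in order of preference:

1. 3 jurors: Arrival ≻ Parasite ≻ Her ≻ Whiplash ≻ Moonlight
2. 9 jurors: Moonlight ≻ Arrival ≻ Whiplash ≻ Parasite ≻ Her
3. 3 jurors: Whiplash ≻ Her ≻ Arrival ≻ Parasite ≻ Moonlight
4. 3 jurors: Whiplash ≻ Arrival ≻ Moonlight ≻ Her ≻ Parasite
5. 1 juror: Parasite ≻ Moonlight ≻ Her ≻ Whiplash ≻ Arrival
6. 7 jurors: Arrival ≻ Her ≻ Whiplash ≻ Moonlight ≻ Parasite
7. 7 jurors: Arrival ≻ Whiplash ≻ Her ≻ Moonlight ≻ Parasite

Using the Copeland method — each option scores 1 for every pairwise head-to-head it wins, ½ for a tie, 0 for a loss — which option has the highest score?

Moonlight: beats Parasite; loses to Whiplash, Arrival, and Her → score 1.
Whiplash: beats Moonlight, Her, and Parasite; loses to Arrival → score 3.
Arrival: beats Moonlight, Whiplash, Her, and Parasite → score 4.
Her: beats Moonlight and Parasite; loses to Whiplash and Arrival → score 2.
Parasite: loses to Moonlight, Whiplash, Arrival, and Her → score 0.
Arrival has the best pairwise record.

Arrival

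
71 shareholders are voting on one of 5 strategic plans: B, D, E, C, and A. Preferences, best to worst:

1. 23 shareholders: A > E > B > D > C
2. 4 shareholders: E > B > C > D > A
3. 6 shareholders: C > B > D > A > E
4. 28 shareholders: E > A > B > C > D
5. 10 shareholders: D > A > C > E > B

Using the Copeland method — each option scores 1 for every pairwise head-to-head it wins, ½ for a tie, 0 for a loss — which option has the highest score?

B: beats D and C; loses to E and A → score 2.
D: loses to B, E, C, and A → score 0.
E: beats B, D, and C; loses to A → score 3.
C: beats D; loses to B, E, and A → score 1.
A: beats B, D, E, and C → score 4.
A has the best pairwise record.

A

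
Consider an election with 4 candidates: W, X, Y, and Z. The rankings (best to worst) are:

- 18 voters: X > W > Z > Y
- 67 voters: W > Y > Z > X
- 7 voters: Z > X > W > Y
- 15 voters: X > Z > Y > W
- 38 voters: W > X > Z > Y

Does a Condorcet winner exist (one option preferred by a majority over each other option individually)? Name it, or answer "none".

W

W vs X: 105–40 for W.
W vs Y: 130–15 for W.
W vs Z: 123–22 for W.
W beats every other option head-to-head.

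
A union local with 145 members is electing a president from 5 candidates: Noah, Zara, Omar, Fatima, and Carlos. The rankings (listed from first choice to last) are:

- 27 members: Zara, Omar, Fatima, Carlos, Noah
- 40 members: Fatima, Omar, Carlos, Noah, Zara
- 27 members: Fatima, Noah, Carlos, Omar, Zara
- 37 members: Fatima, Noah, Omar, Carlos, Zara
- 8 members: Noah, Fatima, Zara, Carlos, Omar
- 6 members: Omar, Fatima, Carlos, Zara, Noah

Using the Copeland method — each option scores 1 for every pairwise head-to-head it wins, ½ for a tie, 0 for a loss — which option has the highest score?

Noah: beats Zara; loses to Omar, Fatima, and Carlos → score 1.
Zara: loses to Noah, Omar, Fatima, and Carlos → score 0.
Omar: beats Noah, Zara, and Carlos; loses to Fatima → score 3.
Fatima: beats Noah, Zara, Omar, and Carlos → score 4.
Carlos: beats Noah and Zara; loses to Omar and Fatima → score 2.
Fatima has the best pairwise record.

Fatima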